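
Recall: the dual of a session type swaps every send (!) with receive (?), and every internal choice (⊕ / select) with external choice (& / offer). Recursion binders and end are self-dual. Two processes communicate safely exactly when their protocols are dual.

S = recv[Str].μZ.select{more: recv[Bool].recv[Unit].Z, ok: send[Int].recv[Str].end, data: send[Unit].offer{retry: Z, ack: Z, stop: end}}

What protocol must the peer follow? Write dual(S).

send[Str].μZ.offer{more: send[Bool].send[Unit].Z, ok: recv[Int].send[Str].end, data: recv[Unit].select{retry: Z, ack: Z, stop: end}}

recv[Str] = send[Str]
  μZ = μZ  (rec unchanged)
    select{more,ok,data} = offer{more,ok,data}  (⊕→&)
      case more:
        recv[Bool] = send[Bool]
          recv[Unit] = send[Unit]
            Z ↦ Z
      case ok:
        send[Int] = recv[Int]
          recv[Str] = send[Str]
            end ↦ end
      case data:
        send[Unit] = recv[Unit]
          offer{retry,ack,stop} = select{retry,ack,stop}  (&→⊕)
            case retry:
              Z ↦ Z
            case ack:
              Z ↦ Z
            case stop:
              end ↦ end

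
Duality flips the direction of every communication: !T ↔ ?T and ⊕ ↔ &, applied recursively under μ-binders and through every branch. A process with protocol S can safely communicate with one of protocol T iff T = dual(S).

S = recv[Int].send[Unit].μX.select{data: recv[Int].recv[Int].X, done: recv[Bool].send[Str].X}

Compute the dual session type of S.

send[Int].recv[Unit].μX.offer{data: send[Int].send[Int].X, done: send[Bool].recv[Str].X}

recv[Int] → send[Int]
  send[Unit] → recv[Unit]
    μX → μX  (binder kept)
      select{data,done} → offer{data,done}  (⊕→&)
        case data:
          recv[Int] → send[Int]
            recv[Int] → send[Int]
              X ↦ X
        case done:
          recv[Bool] → send[Bool]
            send[Str] → recv[Str]
              X ↦ X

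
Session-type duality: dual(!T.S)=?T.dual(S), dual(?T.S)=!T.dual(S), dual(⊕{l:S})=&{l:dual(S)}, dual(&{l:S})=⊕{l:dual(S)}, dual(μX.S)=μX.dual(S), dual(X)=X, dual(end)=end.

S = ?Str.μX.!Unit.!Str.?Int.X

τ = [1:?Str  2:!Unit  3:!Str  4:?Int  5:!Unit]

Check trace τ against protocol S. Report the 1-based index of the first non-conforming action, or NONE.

[1] ?Str  match  cont: μX.…
[2] !Unit  match  cont: !Str.?Int.μX.…
[3] !Str  match  cont: ?Int.μX.…
[4] ?Int  match  cont: μX.…
[5] !Unit  match  cont: !Str.?Int.μX.…
all 5 steps conform

NONE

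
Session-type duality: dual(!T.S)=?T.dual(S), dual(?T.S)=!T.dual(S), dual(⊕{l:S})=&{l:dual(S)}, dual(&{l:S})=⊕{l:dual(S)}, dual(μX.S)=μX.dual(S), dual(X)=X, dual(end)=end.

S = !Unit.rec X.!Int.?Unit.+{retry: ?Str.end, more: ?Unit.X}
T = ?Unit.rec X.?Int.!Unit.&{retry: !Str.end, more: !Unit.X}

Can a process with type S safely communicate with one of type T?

!Unit vs ?Unit  match
  rec X vs rec X  match (μ self-dual)
    !Int vs ?Int  match
      ?Unit vs !Unit  match
        +{retry,more} vs &{retry,more}  match labels match
          • retry:
            ?Str vs !Str  match
              end vs end  match
          • more:
            ?Unit vs !Unit  match
              X vs X  match

YES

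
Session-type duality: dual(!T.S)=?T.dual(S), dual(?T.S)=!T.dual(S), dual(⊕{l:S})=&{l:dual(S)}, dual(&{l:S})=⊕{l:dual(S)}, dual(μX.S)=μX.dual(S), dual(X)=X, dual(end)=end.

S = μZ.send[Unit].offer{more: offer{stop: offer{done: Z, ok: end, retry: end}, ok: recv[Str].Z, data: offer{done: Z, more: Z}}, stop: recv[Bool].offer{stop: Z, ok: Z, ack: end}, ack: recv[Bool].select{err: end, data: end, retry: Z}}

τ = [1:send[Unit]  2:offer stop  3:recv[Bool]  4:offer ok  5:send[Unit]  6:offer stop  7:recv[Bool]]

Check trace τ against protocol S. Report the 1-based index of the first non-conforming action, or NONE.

step 1: send[Unit]  ✓  state: offer{more: offer{stop: offer{done: μZ.…, ok: end, retry: end}, ok: recv[Str].μZ.…, data: offer{done: μZ.…, more: μZ.…}}, stop: recv[Bool].offer{stop: μZ.…, ok: μZ.…, ack: end}, ack: recv[Bool].select{err: end, data: end, retry: μZ.…}}
step 2: offer stop  ✓  state: recv[Bool].offer{stop: μZ.…, ok: μZ.…, ack: end}
step 3: recv[Bool]  ✓  state: offer{stop: μZ.…, ok: μZ.…, ack: end}
step 4: offer ok  ✓  state: μZ.…
step 5: send[Unit]  ✓  state: offer{more: offer{stop: offer{done: μZ.…, ok: end, retry: end}, ok: recv[Str].μZ.…, data: offer{done: μZ.…, more: μZ.…}}, stop: recv[Bool].offer{stop: μZ.…, ok: μZ.…, ack: end}, ack: recv[Bool].select{err: end, data: end, retry: μZ.…}}
step 6: offer stop  ✓  state: recv[Bool].offer{stop: μZ.…, ok: μZ.…, ack: end}
step 7: recv[Bool]  ✓  state: offer{stop: μZ.…, ok: μZ.…, ack: end}
trace exhausted — no violation

NONE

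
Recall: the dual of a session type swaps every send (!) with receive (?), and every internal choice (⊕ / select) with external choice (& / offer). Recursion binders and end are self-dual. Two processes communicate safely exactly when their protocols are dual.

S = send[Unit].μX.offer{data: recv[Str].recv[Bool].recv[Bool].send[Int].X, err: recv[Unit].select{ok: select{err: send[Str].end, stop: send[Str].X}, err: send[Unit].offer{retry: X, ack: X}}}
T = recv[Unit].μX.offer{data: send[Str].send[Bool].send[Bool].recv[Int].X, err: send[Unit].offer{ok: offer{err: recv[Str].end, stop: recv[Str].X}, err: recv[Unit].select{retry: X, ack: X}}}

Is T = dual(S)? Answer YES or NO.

send[Unit] ‖ recv[Unit]  ok
  μX ‖ μX  ok (binder kept)
    offer{data,err} ‖ offer{data,err}  ✗ choice polarity not flipped — not dual

NO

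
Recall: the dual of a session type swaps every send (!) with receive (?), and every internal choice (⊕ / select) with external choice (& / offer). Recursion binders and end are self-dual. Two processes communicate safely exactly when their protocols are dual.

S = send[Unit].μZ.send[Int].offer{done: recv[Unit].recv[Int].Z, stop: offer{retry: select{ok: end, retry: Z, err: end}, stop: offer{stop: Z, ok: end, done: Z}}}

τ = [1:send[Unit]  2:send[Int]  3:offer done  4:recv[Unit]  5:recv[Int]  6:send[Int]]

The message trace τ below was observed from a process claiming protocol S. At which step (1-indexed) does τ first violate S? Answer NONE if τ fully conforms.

NONE

[1] send[Unit]  match  state: μZ.…
[2] send[Int]  match  state: offer{done: recv[Unit].recv[Int].μZ.…, stop: offer{retry: select{ok: end, retry: μZ.…, err: end}, stop: offer{stop: μZ.…, ok: end, done: μZ.…}}}
[3] offer done  match  state: recv[Unit].recv[Int].μZ.…
[4] recv[Unit]  match  state: recv[Int].μZ.…
[5] recv[Int]  match  state: μZ.…
[6] send[Int]  match  state: offer{done: recv[Unit].recv[Int].μZ.…, stop: offer{retry: select{ok: end, retry: μZ.…, err: end}, stop: offer{stop: μZ.…, ok: end, done: μZ.…}}}
all 6 steps conform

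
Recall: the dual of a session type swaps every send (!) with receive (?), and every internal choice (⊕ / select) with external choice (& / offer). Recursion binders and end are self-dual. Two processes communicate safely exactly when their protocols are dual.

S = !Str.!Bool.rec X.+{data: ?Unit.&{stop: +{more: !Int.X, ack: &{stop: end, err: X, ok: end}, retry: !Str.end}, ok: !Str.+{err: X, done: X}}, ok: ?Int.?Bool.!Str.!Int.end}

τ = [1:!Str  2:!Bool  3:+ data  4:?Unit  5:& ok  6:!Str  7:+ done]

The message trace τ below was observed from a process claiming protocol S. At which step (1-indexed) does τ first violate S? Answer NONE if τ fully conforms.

@1 !Str  ok  residual = !Bool.rec X.…
@2 !Bool  ok  residual = rec X.…
@3 + data  ok  residual = ?Unit.&{stop: +{more: !Int.rec X.…, ack: &{stop: end, err: rec X.…, ok: end}, retry: !Str.end}, ok: !Str.+{err: rec X.…, done: rec X.…}}
@4 ?Unit  ok  residual = &{stop: +{more: !Int.rec X.…, ack: &{stop: end, err: rec X.…, ok: end}, retry: !Str.end}, ok: !Str.+{err: rec X.…, done: rec X.…}}
@5 & ok  ok  residual = !Str.+{err: rec X.…, done: rec X.…}
@6 !Str  ok  residual = +{err: rec X.…, done: rec X.…}
@7 + done  ok  residual = rec X.…
trace exhausted — no violation

NONE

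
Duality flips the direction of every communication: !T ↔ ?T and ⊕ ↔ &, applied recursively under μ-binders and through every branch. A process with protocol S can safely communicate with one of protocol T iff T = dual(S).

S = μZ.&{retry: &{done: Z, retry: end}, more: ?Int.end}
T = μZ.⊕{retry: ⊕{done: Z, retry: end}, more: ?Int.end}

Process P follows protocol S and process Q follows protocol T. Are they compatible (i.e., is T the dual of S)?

μZ ‖ μZ  ok (rec unchanged)
  &{retry,more} ‖ ⊕{retry,more}  ok label sets agree
    case retry:
      &{done,retry} ‖ ⊕{done,retry}  ok label sets agree
        case done:
          Z ‖ Z  ok
        case retry:
          end ‖ end  ok
    case more:
      ?Int ‖ ?Int  ✗ same direction on both sides — not dual

NO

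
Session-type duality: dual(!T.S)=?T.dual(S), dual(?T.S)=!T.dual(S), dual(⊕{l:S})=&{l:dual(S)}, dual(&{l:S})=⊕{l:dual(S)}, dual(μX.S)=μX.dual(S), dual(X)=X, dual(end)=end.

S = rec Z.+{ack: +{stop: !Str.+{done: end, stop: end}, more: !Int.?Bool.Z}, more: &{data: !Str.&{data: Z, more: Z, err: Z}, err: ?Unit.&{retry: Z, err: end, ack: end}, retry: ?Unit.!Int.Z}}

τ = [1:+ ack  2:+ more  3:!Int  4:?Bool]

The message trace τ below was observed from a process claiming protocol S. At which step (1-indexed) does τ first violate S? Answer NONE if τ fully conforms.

NONE

[1] + ack  ✓  state: +{stop: !Str.+{done: end, stop: end}, more: !Int.?Bool.rec Z.…}
[2] + more  ✓  state: !Int.?Bool.rec Z.…
[3] !Int  ✓  state: ?Bool.rec Z.…
[4] ?Bool  ✓  state: rec Z.…
all 4 steps conform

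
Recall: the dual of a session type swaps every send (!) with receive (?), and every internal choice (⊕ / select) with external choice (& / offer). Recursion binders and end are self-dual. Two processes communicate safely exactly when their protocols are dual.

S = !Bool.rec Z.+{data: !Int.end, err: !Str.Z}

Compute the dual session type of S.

!Bool ↦ ?Bool
  rec Z ↦ rec Z  (binder kept)
    +{data,err} ↦ &{data,err}  (select→offer)
      case data:
        !Int ↦ ?Int
          end ↦ end
      case err:
        !Str ↦ ?Str
          Z ↦ Z

?Bool.rec Z.&{data: ?Int.end, err: ?Str.Z}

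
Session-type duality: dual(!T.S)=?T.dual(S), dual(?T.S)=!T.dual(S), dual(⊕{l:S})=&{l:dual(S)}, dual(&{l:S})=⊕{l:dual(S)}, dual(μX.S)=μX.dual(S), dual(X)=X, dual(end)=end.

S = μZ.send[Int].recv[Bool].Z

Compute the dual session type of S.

μZ.recv[Int].send[Bool].Z

μZ → μZ  (μ self-dual)
  send[Int] → recv[Int]
    recv[Bool] → send[Bool]
      Z ↦ Z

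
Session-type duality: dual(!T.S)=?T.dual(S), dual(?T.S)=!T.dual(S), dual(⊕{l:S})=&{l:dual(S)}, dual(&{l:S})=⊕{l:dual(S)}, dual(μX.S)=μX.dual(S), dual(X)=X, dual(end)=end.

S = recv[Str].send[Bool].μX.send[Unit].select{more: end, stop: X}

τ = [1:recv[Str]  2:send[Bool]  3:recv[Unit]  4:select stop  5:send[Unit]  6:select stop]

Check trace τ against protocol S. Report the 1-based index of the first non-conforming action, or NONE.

3

@1 recv[Str]  ok  cont: send[Bool].μX.…
@2 send[Bool]  ok  cont: μX.…
@3 got recv[Unit], protocol expects send[Unit]  ✗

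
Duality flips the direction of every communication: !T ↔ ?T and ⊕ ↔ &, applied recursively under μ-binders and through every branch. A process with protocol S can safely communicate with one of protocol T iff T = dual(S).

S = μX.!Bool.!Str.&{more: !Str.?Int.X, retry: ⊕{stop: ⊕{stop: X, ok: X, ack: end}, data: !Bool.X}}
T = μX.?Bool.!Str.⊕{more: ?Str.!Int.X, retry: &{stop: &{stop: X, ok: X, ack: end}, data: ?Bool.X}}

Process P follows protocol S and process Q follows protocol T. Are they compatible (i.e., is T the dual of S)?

μX ‖ μX  ✓ (μ self-dual)
  !Bool ‖ ?Bool  ✓
    !Str ‖ !Str  ✗ same direction on both sides — not dual

NO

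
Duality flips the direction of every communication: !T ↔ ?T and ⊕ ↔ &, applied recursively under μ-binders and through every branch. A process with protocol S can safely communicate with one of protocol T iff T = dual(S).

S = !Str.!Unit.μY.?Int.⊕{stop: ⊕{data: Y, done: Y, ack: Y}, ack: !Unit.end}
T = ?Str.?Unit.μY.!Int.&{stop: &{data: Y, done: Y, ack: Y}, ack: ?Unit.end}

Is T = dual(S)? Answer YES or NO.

YES

!Str | ?Str  ✓
  !Unit | ?Unit  ✓
    μY | μY  ✓ (μ self-dual)
      ?Int | !Int  ✓
        ⊕{stop,ack} | &{stop,ack}  ✓ labels match
          [stop]
            ⊕{data,done,ack} | &{data,done,ack}  ✓ labels match
              [data]
                Y | Y  ✓
              [done]
                Y | Y  ✓
              [ack]
                Y | Y  ✓
          [ack]
            !Unit | ?Unit  ✓
              end | end  ✓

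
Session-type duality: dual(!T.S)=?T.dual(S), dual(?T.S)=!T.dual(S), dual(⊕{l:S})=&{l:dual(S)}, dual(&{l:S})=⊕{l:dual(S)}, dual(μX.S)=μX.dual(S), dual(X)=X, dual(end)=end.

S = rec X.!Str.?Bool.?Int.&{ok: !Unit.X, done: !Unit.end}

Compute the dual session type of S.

rec X = rec X  (rec unchanged)
  !Str = ?Str
    ?Bool = !Bool
      ?Int = !Int
        &{ok,done} = +{ok,done}  (offer→select)
          case ok:
            !Unit = ?Unit
              X self-dual
          case done:
            !Unit = ?Unit
              end self-dual

rec X.?Str.!Bool.!Int.+{ok: ?Unit.X, done: ?Unit.end}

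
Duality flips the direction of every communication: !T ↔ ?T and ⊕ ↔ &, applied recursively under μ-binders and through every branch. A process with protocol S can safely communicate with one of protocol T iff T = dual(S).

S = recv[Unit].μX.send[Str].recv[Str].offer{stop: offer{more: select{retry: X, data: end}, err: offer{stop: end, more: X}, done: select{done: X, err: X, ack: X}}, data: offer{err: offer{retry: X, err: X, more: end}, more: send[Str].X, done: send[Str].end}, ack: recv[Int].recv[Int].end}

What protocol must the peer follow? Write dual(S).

recv[Unit] → send[Unit]
  μX → μX  (μ self-dual)
    send[Str] → recv[Str]
      recv[Str] → send[Str]
        offer{stop,data,ack} → select{stop,data,ack}  (offer→select)
          case stop:
            offer{more,err,done} → select{more,err,done}  (offer→select)
              case more:
                select{retry,data} → offer{retry,data}  (⊕→&)
                  case retry:
                    X ↦ X
                  case data:
                    end ↦ end
              case err:
                offer{stop,more} → select{stop,more}  (offer→select)
                  case stop:
                    end ↦ end
                  case more:
                    X ↦ X
              case done:
                select{done,err,ack} → offer{done,err,ack}  (⊕→&)
                  case done:
                    X ↦ X
                  case err:
                    X ↦ X
                  case ack:
                    X ↦ X
          case data:
            offer{err,more,done} → select{err,more,done}  (offer→select)
              case err:
                offer{retry,err,more} → select{retry,err,more}  (offer→select)
                  case retry:
                    X ↦ X
                  case err:
                    X ↦ X
                  case more:
                    end ↦ end
              case more:
                send[Str] → recv[Str]
                  X ↦ X
              case done:
                send[Str] → recv[Str]
                  end ↦ end
          case ack:
            recv[Int] → send[Int]
              recv[Int] → send[Int]
                end ↦ end

send[Unit].μX.recv[Str].send[Str].select{stop: select{more: offer{retry: X, data: end}, err: select{stop: end, more: X}, done: offer{done: X, err: X, ack: X}}, data: select{err: select{retry: X, err: X, more: end}, more: recv[Str].X, done: recv[Str].end}, ack: send[Int].send[Int].end}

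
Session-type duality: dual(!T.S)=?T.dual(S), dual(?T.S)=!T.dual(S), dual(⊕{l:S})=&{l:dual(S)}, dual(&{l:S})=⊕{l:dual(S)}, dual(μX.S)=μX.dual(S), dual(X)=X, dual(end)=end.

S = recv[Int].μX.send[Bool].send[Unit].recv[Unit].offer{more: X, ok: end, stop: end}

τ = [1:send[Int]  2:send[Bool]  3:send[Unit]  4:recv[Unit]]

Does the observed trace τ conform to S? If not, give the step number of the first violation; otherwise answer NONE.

@1 got send[Int], protocol expects recv[Int]  ✗

1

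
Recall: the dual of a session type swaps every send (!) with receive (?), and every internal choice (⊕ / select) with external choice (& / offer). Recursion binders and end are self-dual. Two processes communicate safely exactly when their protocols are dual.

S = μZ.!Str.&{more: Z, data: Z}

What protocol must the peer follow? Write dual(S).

μZ.?Str.⊕{more: Z, data: Z}

μZ ↦ μZ  (μ self-dual)
  !Str ↦ ?Str
    &{more,data} ↦ ⊕{more,data}  (offer→select)
      case more:
        Z ↦ Z
      case data:
        Z ↦ Z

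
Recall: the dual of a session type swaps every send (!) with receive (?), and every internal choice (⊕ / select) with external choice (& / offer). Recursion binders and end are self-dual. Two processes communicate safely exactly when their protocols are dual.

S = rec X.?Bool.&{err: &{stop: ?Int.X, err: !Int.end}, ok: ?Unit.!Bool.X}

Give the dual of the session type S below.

rec X.!Bool.+{err: +{stop: !Int.X, err: ?Int.end}, ok: !Unit.?Bool.X}

rec X ↦ rec X  (binder kept)
  ?Bool ↦ !Bool
    &{err,ok} ↦ +{err,ok}  (external→internal)
      case err:
        &{stop,err} ↦ +{stop,err}  (external→internal)
          case stop:
            ?Int ↦ !Int
              dual(X) = X
          case err:
            !Int ↦ ?Int
              dual(end) = end
      case ok:
        ?Unit ↦ !Unit
          !Bool ↦ ?Bool
            dual(X) = X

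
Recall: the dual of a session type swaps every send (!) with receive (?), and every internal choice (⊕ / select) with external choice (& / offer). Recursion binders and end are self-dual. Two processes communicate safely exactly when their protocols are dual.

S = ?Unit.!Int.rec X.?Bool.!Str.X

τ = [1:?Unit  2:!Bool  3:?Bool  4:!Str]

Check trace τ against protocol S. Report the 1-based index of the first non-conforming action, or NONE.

2

[1] ?Unit  ✓  now at !Int.rec X.…
[2] got !Bool, protocol expects !Int  ✗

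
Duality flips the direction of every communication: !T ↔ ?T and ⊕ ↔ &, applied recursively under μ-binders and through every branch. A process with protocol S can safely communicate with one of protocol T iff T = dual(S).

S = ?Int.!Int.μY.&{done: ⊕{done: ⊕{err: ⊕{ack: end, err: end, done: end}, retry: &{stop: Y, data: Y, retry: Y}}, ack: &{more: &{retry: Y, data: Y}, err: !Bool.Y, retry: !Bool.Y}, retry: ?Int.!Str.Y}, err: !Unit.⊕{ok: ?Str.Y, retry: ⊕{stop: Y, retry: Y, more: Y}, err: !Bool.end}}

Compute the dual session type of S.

?Int ↦ !Int
  !Int ↦ ?Int
    μY ↦ μY  (binder kept)
      &{done,err} ↦ ⊕{done,err}  (external→internal)
        • done:
          ⊕{done,ack,retry} ↦ &{done,ack,retry}  (⊕→&)
            • done:
              ⊕{err,retry} ↦ &{err,retry}  (⊕→&)
                • err:
                  ⊕{ack,err,done} ↦ &{ack,err,done}  (⊕→&)
                    • ack:
                      end ↦ end
                    • err:
                      end ↦ end
                    • done:
                      end ↦ end
                • retry:
                  &{stop,data,retry} ↦ ⊕{stop,data,retry}  (external→internal)
                    • stop:
                      Y ↦ Y
                    • data:
                      Y ↦ Y
                    • retry:
                      Y ↦ Y
            • ack:
              &{more,err,retry} ↦ ⊕{more,err,retry}  (external→internal)
                • more:
                  &{retry,data} ↦ ⊕{retry,data}  (external→internal)
                    • retry:
                      Y ↦ Y
                    • data:
                      Y ↦ Y
                • err:
                  !Bool ↦ ?Bool
                    Y ↦ Y
                • retry:
                  !Bool ↦ ?Bool
                    Y ↦ Y
            • retry:
              ?Int ↦ !Int
                !Str ↦ ?Str
                  Y ↦ Y
        • err:
          !Unit ↦ ?Unit
            ⊕{ok,retry,err} ↦ &{ok,retry,err}  (⊕→&)
              • ok:
                ?Str ↦ !Str
                  Y ↦ Y
              • retry:
                ⊕{stop,retry,more} ↦ &{stop,retry,more}  (⊕→&)
                  • stop:
                    Y ↦ Y
                  • retry:
                    Y ↦ Y
                  • more:
                    Y ↦ Y
              • err:
                !Bool ↦ ?Bool
                  end ↦ end

!Int.?Int.μY.⊕{done: &{done: &{err: &{ack: end, err: end, done: end}, retry: ⊕{stop: Y, data: Y, retry: Y}}, ack: ⊕{more: ⊕{retry: Y, data: Y}, err: ?Bool.Y, retry: ?Bool.Y}, retry: !Int.?Str.Y}, err: ?Unit.&{ok: !Str.Y, retry: &{stop: Y, retry: Y, more: Y}, err: ?Bool.end}}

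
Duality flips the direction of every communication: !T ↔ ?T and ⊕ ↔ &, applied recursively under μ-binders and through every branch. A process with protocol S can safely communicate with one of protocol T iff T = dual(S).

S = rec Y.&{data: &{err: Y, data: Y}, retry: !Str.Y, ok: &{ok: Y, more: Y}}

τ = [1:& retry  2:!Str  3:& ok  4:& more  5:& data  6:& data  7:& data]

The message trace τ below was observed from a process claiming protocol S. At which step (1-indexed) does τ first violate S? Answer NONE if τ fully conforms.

[1] & retry  match  cont: !Str.rec Y.…
[2] !Str  match  cont: rec Y.…
[3] & ok  match  cont: &{ok: rec Y.…, more: rec Y.…}
[4] & more  match  cont: rec Y.…
[5] & data  match  cont: &{err: rec Y.…, data: rec Y.…}
[6] & data  match  cont: rec Y.…
[7] & data  match  cont: &{err: rec Y.…, data: rec Y.…}
trace exhausted — no violation

NONE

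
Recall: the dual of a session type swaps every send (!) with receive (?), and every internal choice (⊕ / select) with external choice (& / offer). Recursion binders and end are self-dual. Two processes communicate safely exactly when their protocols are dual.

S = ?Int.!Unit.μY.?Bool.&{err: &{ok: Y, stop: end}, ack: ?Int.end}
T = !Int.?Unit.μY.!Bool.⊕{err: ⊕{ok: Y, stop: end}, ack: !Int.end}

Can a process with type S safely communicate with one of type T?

YES

?Int ‖ !Int  ✓
  !Unit ‖ ?Unit  ✓
    μY ‖ μY  ✓ (binder kept)
      ?Bool ‖ !Bool  ✓
        &{err,ack} ‖ ⊕{err,ack}  ✓ labels match
          [err]
            &{ok,stop} ‖ ⊕{ok,stop}  ✓ labels match
              [ok]
                Y ‖ Y  ✓
              [stop]
                end ‖ end  ✓
          [ack]
            ?Int ‖ !Int  ✓
              end ‖ end  ✓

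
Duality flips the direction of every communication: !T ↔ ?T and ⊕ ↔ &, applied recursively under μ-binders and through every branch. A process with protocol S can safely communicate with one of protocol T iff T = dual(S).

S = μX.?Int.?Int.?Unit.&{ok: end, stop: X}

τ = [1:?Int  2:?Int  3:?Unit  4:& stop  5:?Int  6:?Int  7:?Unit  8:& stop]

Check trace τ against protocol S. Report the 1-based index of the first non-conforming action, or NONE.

[1] ?Int  ok  residual = ?Int.?Unit.&{ok: end, stop: μX.…}
[2] ?Int  ok  residual = ?Unit.&{ok: end, stop: μX.…}
[3] ?Unit  ok  residual = &{ok: end, stop: μX.…}
[4] & stop  ok  residual = μX.…
[5] ?Int  ok  residual = ?Int.?Unit.&{ok: end, stop: μX.…}
[6] ?Int  ok  residual = ?Unit.&{ok: end, stop: μX.…}
[7] ?Unit  ok  residual = &{ok: end, stop: μX.…}
[8] & stop  ok  residual = μX.…
trace exhausted — no violation

NONE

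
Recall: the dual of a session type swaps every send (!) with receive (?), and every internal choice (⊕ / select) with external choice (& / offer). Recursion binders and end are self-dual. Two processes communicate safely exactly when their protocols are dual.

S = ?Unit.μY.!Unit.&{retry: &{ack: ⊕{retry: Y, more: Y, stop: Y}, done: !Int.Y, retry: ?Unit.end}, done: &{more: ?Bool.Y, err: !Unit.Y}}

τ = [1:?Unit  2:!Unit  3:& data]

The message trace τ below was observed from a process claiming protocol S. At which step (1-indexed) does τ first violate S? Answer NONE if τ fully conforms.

3

step 1: ?Unit  ok  now at μY.…
step 2: !Unit  ok  now at &{retry: &{ack: ⊕{retry: μY.…, more: μY.…, stop: μY.…}, done: !Int.μY.…, retry: ?Unit.end}, done: &{more: ?Bool.μY.…, err: !Unit.μY.…}}
step 3: got & data, protocol expects & retry or & done  ✗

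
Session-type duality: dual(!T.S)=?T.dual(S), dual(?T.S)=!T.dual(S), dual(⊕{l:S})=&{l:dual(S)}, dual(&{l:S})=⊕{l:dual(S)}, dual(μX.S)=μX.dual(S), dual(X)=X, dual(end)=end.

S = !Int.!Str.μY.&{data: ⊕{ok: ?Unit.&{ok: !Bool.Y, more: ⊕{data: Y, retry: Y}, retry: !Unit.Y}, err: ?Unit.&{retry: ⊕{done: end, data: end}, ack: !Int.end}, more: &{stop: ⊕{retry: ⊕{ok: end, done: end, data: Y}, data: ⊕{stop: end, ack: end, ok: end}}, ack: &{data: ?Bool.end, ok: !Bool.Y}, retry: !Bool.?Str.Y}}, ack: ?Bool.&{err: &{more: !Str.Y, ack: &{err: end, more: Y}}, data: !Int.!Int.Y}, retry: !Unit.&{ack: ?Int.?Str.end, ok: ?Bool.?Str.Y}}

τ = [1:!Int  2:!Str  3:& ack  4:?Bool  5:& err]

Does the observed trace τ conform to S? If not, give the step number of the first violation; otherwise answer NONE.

NONE

[1] !Int  ok  residual = !Str.μY.…
[2] !Str  ok  residual = μY.…
[3] & ack  ok  residual = ?Bool.&{err: &{more: !Str.μY.…, ack: &{err: end, more: μY.…}}, data: !Int.!Int.μY.…}
[4] ?Bool  ok  residual = &{err: &{more: !Str.μY.…, ack: &{err: end, more: μY.…}}, data: !Int.!Int.μY.…}
[5] & err  ok  residual = &{more: !Str.μY.…, ack: &{err: end, more: μY.…}}
trace exhausted — no violation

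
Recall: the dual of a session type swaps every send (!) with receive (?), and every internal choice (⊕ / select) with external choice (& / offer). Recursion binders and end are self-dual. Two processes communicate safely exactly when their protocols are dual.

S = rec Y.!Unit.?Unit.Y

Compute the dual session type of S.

rec Y.?Unit.!Unit.Y

rec Y ↦ rec Y  (rec unchanged)
  !Unit ↦ ?Unit
    ?Unit ↦ !Unit
      Y ↦ Y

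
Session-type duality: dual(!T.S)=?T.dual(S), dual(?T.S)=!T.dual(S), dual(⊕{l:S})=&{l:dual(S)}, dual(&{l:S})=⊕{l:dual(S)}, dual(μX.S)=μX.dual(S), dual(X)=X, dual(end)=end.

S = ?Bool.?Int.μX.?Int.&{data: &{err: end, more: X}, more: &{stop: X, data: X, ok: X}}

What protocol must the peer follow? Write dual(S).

!Bool.!Int.μX.!Int.⊕{data: ⊕{err: end, more: X}, more: ⊕{stop: X, data: X, ok: X}}

?Bool = !Bool
  ?Int = !Int
    μX = μX  (rec unchanged)
      ?Int = !Int
        &{data,more} = ⊕{data,more}  (external→internal)
          [data]
            &{err,more} = ⊕{err,more}  (external→internal)
              [err]
                dual(end) = end
              [more]
                dual(X) = X
          [more]
            &{stop,data,ok} = ⊕{stop,data,ok}  (external→internal)
              [stop]
                dual(X) = X
              [data]
                dual(X) = X
              [ok]
                dual(X) = X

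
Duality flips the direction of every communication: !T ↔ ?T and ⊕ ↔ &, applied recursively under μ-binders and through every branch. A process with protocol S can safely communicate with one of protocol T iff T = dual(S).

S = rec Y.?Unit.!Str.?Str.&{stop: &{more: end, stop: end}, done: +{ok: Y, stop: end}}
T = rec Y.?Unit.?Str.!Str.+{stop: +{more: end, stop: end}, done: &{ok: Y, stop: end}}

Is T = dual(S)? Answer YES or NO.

rec Y ‖ rec Y  ok (binder kept)
  ?Unit ‖ ?Unit  ✗ same direction on both sides — not dual

NO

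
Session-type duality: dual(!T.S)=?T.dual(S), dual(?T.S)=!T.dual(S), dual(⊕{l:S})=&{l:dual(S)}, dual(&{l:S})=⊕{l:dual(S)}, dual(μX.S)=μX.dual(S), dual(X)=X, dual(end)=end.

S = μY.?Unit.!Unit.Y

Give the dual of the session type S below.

μY → μY  (binder kept)
  ?Unit → !Unit
    !Unit → ?Unit
      Y self-dual

μY.!Unit.?Unit.Y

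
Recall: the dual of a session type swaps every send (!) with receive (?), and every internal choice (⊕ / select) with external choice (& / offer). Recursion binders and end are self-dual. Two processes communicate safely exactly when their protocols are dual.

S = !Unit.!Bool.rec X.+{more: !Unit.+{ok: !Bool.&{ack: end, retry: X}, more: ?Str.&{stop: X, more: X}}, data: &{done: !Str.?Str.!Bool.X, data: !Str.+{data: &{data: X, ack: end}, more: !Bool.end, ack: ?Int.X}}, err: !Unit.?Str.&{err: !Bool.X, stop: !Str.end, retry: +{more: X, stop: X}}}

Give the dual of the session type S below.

!Unit ↦ ?Unit
  !Bool ↦ ?Bool
    rec X ↦ rec X  (rec unchanged)
      +{more,data,err} ↦ &{more,data,err}  (⊕→&)
        case more:
          !Unit ↦ ?Unit
            +{ok,more} ↦ &{ok,more}  (⊕→&)
              case ok:
                !Bool ↦ ?Bool
                  &{ack,retry} ↦ +{ack,retry}  (external→internal)
                    case ack:
                      dual(end) = end
                    case retry:
                      dual(X) = X
              case more:
                ?Str ↦ !Str
                  &{stop,more} ↦ +{stop,more}  (external→internal)
                    case stop:
                      dual(X) = X
                    case more:
                      dual(X) = X
        case data:
          &{done,data} ↦ +{done,data}  (external→internal)
            case done:
              !Str ↦ ?Str
                ?Str ↦ !Str
                  !Bool ↦ ?Bool
                    dual(X) = X
            case data:
              !Str ↦ ?Str
                +{data,more,ack} ↦ &{data,more,ack}  (⊕→&)
                  case data:
                    &{data,ack} ↦ +{data,ack}  (external→internal)
                      case data:
                        dual(X) = X
                      case ack:
                        dual(end) = end
                  case more:
                    !Bool ↦ ?Bool
                      dual(end) = end
                  case ack:
                    ?Int ↦ !Int
                      dual(X) = X
        case err:
          !Unit ↦ ?Unit
            ?Str ↦ !Str
              &{err,stop,retry} ↦ +{err,stop,retry}  (external→internal)
                case err:
                  !Bool ↦ ?Bool
                    dual(X) = X
                case stop:
                  !Str ↦ ?Str
                    dual(end) = end
                case retry:
                  +{more,stop} ↦ &{more,stop}  (⊕→&)
                    case more:
                      dual(X) = X
                    case stop:
                      dual(X) = X

?Unit.?Bool.rec X.&{more: ?Unit.&{ok: ?Bool.+{ack: end, retry: X}, more: !Str.+{stop: X, more: X}}, data: +{done: ?Str.!Str.?Bool.X, data: ?Str.&{data: +{data: X, ack: end}, more: ?Bool.end, ack: !Int.X}}, err: ?Unit.!Str.+{err: ?Bool.X, stop: ?Str.end, retry: &{more: X, stop: X}}}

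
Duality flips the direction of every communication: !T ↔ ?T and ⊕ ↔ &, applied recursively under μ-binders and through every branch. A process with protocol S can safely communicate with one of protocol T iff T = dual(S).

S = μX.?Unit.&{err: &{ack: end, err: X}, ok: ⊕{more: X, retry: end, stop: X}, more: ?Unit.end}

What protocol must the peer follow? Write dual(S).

μX.!Unit.⊕{err: ⊕{ack: end, err: X}, ok: &{more: X, retry: end, stop: X}, more: !Unit.end}

μX = μX  (rec unchanged)
  ?Unit = !Unit
    &{err,ok,more} = ⊕{err,ok,more}  (external→internal)
      [err]
        &{ack,err} = ⊕{ack,err}  (external→internal)
          [ack]
            end ↦ end
          [err]
            X ↦ X
      [ok]
        ⊕{more,retry,stop} = &{more,retry,stop}  (⊕→&)
          [more]
            X ↦ X
          [retry]
            end ↦ end
          [stop]
            X ↦ X
      [more]
        ?Unit = !Unit
          end ↦ end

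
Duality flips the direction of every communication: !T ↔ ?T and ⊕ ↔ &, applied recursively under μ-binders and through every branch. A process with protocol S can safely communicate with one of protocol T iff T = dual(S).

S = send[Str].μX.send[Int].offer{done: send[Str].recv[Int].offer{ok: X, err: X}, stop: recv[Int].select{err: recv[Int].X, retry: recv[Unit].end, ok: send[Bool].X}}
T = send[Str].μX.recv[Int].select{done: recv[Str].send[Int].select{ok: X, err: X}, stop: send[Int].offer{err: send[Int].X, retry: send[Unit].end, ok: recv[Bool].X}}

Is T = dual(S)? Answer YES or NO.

send[Str] vs send[Str]  ✗ same direction on both sides — not dual

NO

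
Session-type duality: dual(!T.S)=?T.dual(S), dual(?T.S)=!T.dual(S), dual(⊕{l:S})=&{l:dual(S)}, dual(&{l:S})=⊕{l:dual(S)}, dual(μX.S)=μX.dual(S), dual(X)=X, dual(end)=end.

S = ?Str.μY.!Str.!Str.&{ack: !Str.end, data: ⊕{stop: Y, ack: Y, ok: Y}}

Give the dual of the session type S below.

!Str.μY.?Str.?Str.⊕{ack: ?Str.end, data: &{stop: Y, ack: Y, ok: Y}}

?Str → !Str
  μY → μY  (rec unchanged)
    !Str → ?Str
      !Str → ?Str
        &{ack,data} → ⊕{ack,data}  (offer→select)
          • ack:
            !Str → ?Str
              end self-dual
          • data:
            ⊕{stop,ack,ok} → &{stop,ack,ok}  (internal→external)
              • stop:
                Y self-dual
              • ack:
                Y self-dual
              • ok:
                Y self-dual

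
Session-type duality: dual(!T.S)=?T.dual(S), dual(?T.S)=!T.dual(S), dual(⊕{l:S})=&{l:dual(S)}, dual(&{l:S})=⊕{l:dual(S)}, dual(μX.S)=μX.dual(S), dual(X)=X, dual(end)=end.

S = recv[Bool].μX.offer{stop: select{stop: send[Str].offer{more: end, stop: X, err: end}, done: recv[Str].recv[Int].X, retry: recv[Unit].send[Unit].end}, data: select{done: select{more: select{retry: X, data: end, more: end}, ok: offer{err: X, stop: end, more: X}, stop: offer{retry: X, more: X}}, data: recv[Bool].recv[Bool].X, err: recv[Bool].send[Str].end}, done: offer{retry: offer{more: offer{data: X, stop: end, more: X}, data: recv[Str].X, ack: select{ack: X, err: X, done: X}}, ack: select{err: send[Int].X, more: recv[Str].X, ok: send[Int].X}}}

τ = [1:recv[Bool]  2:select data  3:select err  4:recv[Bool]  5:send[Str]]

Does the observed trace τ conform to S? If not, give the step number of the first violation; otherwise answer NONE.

@1 recv[Bool]  match  state: μX.…
@2 got select data, protocol expects offer stop or offer data or offer done  ✗

2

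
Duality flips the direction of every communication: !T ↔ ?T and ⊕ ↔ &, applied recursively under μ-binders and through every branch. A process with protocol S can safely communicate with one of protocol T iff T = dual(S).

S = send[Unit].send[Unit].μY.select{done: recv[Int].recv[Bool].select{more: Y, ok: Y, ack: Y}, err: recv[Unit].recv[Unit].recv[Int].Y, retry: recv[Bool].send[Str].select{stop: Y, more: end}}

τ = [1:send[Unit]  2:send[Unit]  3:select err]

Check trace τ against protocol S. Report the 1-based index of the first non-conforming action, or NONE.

@1 send[Unit]  ✓  state: send[Unit].μY.…
@2 send[Unit]  ✓  state: μY.…
@3 select err  ✓  state: recv[Unit].recv[Unit].recv[Int].μY.…
all 3 steps conform

NONE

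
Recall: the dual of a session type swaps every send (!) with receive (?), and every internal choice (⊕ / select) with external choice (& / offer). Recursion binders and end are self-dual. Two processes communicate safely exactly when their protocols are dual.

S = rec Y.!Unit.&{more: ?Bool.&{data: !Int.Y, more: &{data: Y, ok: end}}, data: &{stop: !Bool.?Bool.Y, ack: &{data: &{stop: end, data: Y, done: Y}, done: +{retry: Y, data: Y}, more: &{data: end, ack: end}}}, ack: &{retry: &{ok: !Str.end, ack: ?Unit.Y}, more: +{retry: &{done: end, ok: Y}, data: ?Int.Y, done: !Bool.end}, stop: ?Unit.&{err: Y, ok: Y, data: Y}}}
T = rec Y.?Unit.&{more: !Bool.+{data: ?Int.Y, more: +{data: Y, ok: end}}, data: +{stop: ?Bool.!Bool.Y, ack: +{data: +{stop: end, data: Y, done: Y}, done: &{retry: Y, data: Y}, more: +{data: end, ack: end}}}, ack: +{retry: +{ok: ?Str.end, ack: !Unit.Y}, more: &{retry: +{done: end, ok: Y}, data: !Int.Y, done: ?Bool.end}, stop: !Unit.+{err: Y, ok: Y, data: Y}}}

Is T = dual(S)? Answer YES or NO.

NO

rec Y vs rec Y  match (rec unchanged)
  !Unit vs ?Unit  match
    &{more,data,ack} vs &{more,data,ack}  ✗ choice polarity not flipped — not dual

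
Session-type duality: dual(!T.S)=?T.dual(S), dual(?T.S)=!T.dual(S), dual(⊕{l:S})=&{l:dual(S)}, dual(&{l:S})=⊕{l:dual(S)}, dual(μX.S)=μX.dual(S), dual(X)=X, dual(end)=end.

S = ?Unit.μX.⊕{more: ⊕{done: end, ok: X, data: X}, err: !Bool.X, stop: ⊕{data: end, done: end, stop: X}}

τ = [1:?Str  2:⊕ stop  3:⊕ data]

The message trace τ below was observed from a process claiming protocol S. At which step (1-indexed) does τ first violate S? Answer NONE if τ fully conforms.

[1] got ?Str, protocol expects ?Unit  ✗

1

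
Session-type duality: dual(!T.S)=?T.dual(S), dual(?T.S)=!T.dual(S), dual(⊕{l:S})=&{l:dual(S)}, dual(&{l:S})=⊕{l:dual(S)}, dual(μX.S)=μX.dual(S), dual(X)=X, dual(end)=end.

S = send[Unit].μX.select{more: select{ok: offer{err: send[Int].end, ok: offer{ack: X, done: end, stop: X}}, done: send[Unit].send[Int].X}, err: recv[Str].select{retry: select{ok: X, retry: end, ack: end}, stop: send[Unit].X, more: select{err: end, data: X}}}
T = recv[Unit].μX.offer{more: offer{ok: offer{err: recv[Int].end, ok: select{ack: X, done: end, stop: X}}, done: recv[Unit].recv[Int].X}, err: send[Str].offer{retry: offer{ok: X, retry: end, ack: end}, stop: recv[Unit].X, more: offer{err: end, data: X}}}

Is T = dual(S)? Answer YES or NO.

NO

send[Unit] vs recv[Unit]  match
  μX vs μX  match (rec unchanged)
    select{more,err} vs offer{more,err}  match labels match
      case more:
        select{ok,done} vs offer{ok,done}  match labels match
          case ok:
            offer{err,ok} vs offer{err,ok}  ✗ choice polarity not flipped — not dual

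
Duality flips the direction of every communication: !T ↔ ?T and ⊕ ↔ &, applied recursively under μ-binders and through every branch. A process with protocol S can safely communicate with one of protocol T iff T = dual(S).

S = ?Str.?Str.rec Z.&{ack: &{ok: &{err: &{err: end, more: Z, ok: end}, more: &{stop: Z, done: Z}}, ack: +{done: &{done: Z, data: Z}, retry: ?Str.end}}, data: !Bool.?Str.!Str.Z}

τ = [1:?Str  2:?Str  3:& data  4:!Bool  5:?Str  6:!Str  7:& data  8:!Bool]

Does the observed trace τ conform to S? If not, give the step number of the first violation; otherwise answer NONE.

[1] ?Str  match  cont: ?Str.rec Z.…
[2] ?Str  match  cont: rec Z.…
[3] & data  match  cont: !Bool.?Str.!Str.rec Z.…
[4] !Bool  match  cont: ?Str.!Str.rec Z.…
[5] ?Str  match  cont: !Str.rec Z.…
[6] !Str  match  cont: rec Z.…
[7] & data  match  cont: !Bool.?Str.!Str.rec Z.…
[8] !Bool  match  cont: ?Str.!Str.rec Z.…
trace exhausted — no violation

NONE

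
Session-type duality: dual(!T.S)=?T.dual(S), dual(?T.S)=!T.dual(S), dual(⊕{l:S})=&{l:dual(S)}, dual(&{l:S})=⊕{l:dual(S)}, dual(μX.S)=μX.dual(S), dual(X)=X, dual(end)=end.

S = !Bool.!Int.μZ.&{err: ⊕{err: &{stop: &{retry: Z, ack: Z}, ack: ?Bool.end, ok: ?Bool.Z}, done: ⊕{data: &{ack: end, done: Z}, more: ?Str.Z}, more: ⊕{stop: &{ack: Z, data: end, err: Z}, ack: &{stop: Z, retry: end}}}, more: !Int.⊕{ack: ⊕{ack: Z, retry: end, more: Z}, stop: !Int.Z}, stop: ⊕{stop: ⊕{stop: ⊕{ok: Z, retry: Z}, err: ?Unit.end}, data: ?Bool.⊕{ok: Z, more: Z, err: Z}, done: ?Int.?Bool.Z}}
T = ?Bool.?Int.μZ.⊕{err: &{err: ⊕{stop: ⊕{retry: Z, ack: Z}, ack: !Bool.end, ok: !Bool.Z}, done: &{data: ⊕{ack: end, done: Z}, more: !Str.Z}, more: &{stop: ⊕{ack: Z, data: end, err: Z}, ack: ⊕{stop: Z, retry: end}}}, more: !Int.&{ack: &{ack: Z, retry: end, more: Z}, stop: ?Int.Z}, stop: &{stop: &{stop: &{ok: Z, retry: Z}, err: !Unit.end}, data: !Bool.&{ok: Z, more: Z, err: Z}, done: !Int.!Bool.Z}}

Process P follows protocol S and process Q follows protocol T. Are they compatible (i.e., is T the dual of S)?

!Bool | ?Bool  ✓
  !Int | ?Int  ✓
    μZ | μZ  ✓ (binder kept)
      &{err,more,stop} | ⊕{err,more,stop}  ✓ label sets agree
        • err:
          ⊕{err,done,more} | &{err,done,more}  ✓ label sets agree
            • err:
              &{stop,ack,ok} | ⊕{stop,ack,ok}  ✓ label sets agree
                • stop:
                  &{retry,ack} | ⊕{retry,ack}  ✓ label sets agree
                    • retry:
                      Z | Z  ✓
                    • ack:
                      Z | Z  ✓
                • ack:
                  ?Bool | !Bool  ✓
                    end | end  ✓
                • ok:
                  ?Bool | !Bool  ✓
                    Z | Z  ✓
            • done:
              ⊕{data,more} | &{data,more}  ✓ label sets agree
                • data:
                  &{ack,done} | ⊕{ack,done}  ✓ label sets agree
                    • ack:
                      end | end  ✓
                    • done:
                      Z | Z  ✓
                • more:
                  ?Str | !Str  ✓
                    Z | Z  ✓
            • more:
              ⊕{stop,ack} | &{stop,ack}  ✓ label sets agree
                • stop:
                  &{ack,data,err} | ⊕{ack,data,err}  ✓ label sets agree
                    • ack:
                      Z | Z  ✓
                    • data:
                      end | end  ✓
                    • err:
                      Z | Z  ✓
                • ack:
                  &{stop,retry} | ⊕{stop,retry}  ✓ label sets agree
                    • stop:
                      Z | Z  ✓
                    • retry:
                      end | end  ✓
        • more:
          !Int | !Int  ✗ same direction on both sides — not dual

NO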